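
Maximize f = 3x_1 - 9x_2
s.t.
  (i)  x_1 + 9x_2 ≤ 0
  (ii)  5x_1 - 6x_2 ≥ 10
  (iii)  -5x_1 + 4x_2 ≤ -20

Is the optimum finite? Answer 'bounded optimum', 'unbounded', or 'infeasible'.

unbounded

From the feasible point (180/49, -20/49), moving in the direction (9, -1) keeps every constraint satisfied while f increases without bound.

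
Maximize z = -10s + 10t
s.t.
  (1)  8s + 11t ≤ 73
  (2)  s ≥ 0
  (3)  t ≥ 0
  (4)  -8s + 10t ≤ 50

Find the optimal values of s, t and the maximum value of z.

Feasible corners and z = -10s + 10t:
  (73/8, 0) → z = -365/4
  (15/14, 41/7) → z = 335/7
  (0, 0) → z = 0
  (0, 5) → z = 50

At the optimal vertex, s = 0 and -8s + 10t = 50.
Solving simultaneously gives s = 0, t = 5.

s = 0, t = 5, maximum z = 50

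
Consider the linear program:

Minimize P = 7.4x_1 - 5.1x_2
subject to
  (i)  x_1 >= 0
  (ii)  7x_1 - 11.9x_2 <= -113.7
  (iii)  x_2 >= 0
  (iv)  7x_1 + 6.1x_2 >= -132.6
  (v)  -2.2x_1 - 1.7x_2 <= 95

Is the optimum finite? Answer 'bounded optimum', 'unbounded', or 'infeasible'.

unbounded

From the feasible point (0, 1137/119), moving in the direction (0, 1) keeps every constraint satisfied while P decreases without bound.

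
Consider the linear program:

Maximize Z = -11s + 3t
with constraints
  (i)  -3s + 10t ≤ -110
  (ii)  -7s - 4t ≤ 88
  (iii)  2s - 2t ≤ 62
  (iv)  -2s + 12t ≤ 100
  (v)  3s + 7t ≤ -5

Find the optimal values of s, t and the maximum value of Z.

Feasible corners and Z = -11s + 3t:
  (-220/41, -517/41) → Z = 869/41
  (240/17, -115/17) → Z = -2985/17
  (36/11, -305/11) → Z = -1311/11
  (106/5, -49/5) → Z = -1313/5

At the optimal vertex, -3s + 10t = -110 and -7s - 4t = 88.
Solving simultaneously gives s = -220/41, t = -517/41.

s = -220/41, t = -517/41, maximum Z = 869/41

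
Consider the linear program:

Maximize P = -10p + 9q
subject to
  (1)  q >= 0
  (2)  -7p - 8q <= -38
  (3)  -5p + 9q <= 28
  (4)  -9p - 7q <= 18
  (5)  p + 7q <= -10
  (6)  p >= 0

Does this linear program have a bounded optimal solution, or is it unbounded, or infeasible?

The boundaries q = 0 and -7p - 8q = -38 meet at (38/7, 0), but that point violates p + 7q ≤ -10. Every candidate vertex is excluded by some other constraint, so the feasible region is empty.

infeasible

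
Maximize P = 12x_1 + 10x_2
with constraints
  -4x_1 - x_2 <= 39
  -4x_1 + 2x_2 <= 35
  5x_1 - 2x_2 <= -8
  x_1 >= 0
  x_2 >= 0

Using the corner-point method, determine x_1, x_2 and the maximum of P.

Extreme points and P = 12x_1 + 10x_2:
  (27, 143/2) → P = 1039
  (0, 35/2) → P = 175
  (0, 4) → P = 40

At the optimal vertex, -4x_1 + 2x_2 = 35 and 5x_1 - 2x_2 = -8.
Solving simultaneously gives x_1 = 27, x_2 = 143/2.

x_1 = 27, x_2 = 143/2, maximum P = 1039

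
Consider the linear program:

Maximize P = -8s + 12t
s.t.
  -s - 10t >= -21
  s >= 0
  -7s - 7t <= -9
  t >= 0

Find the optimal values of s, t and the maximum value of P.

Corner points and P = -8s + 12t:
  (0, 21/10) → P = 126/5
  (21, 0) → P = -168
  (0, 9/7) → P = 108/7
  (9/7, 0) → P = -72/7

The binding constraints are -s - 10t = -21 and s = 0.
Solving simultaneously gives s = 0, t = 21/10.

s = 0, t = 21/10, maximum P = 126/5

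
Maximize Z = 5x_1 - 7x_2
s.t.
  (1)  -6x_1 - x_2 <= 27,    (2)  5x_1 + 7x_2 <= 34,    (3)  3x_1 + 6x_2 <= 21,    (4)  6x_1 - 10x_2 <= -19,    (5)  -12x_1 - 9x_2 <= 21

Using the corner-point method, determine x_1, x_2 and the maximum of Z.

x_1 = 16/11, x_2 = 61/22, maximum Z = -267/22

Extreme points and Z = 5x_1 - 7x_2:
  (-61/11, 69/11) → Z = -788/11
  (-37/7, 33/7) → Z = -416/7
  (16/11, 61/22) → Z = -267/22
  (-127/58, 17/29) → Z = -873/58

At the optimal vertex, 3x_1 + 6x_2 = 21 and 6x_1 - 10x_2 = -19.
Solving simultaneously gives x_1 = 16/11, x_2 = 61/22.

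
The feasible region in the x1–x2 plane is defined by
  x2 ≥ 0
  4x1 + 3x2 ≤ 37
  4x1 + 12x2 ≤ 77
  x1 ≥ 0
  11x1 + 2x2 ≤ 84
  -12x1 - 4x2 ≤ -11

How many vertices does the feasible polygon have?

Of the 15 pairwise boundary intersections, those satisfying every inequality are:
  (84/11, 0)
  (11/12, 0)
  (71/12, 40/9)
  (178/25, 71/25)
  (0, 77/12)
  (0, 11/4)

6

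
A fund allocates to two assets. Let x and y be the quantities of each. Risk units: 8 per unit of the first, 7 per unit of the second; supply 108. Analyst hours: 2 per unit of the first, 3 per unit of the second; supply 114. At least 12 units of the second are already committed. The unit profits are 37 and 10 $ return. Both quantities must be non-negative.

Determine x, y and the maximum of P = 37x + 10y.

Feasible corners and P = 37x + 10y:
  (0, 108/7) → P = 1080/7
  (0, 12) → P = 120
  (3, 12) → P = 231

The optimum lies where 8x + 7y = 108 and y = 12.
Solving simultaneously gives x = 3, y = 12.

x = 3, y = 12, maximum P = 231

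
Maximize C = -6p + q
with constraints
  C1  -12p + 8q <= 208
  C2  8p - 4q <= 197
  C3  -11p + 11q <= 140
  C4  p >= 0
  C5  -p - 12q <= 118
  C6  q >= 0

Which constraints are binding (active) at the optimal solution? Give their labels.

C3 and C4

Feasible corners and C = -6p + q:
  (2727/44, 3287/44) → C = -13075/44
  (197/8, 0) → C = -591/4
  (0, 140/11) → C = 140/11
  (0, 0) → C = 0

The maximum is at (0, 140/11). Substituting into each constraint, equality holds for C3 and C4; the remaining constraints have slack.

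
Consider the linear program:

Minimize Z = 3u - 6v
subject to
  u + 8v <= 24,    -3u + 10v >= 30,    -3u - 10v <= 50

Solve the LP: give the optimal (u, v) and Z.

u = -320/7, v = 61/7, minimum Z = -1326/7

Corner points and Z = 3u - 6v:
  (0, 3) → Z = -18
  (-320/7, 61/7) → Z = -1326/7
  (-40/3, -1) → Z = -34

The binding constraints are u + 8v = 24 and -3u - 10v = 50.
Solving simultaneously gives u = -320/7, v = 61/7.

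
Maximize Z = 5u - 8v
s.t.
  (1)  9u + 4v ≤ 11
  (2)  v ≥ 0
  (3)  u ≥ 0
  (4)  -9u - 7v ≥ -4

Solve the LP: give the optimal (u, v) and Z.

Extreme points and Z = 5u - 8v:
  (0, 0) → Z = 0
  (4/9, 0) → Z = 20/9
  (0, 4/7) → Z = -32/7

The binding constraints are v = 0 and -9u - 7v = -4.
Solving simultaneously gives u = 4/9, v = 0.

u = 4/9, v = 0, maximum Z = 20/9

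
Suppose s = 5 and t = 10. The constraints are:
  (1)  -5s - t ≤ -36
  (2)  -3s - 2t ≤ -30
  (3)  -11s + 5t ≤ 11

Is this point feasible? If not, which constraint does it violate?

Constraint (1): -5s - t = -35, which is not ≤ -36. All other constraints are satisfied.

not feasible — violates (1)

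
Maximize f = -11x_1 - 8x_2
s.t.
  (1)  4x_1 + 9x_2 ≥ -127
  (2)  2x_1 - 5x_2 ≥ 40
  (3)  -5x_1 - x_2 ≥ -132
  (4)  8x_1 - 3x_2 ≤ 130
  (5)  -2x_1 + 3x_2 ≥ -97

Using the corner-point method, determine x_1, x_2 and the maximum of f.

x_1 = -275/38, x_2 = -207/19, maximum f = 6337/38

Extreme points and f = -11x_1 - 8x_2:
  (-275/38, -207/19) → f = 6337/38
  (263/28, -128/7) → f = 1203/28
  (265/17, -30/17) → f = -2675/17

The optimum lies where 4x_1 + 9x_2 = -127 and 2x_1 - 5x_2 = 40.
Solving simultaneously gives x_1 = -275/38, x_2 = -207/19.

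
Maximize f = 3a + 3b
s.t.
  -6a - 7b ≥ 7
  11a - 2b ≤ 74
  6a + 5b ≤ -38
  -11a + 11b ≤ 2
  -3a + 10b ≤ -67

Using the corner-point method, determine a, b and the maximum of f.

Corner points and f = 3a + 3b:
  (294/67, -862/67) → f = -1704/67
  (-3/5, -172/25) → f = -561/25
  (-757/77, -743/77) → f = -4500/77
The feasible region is unbounded (it extends along (-2, -11), (-1, -1)), but f strictly decreases along every unbounded feasible direction, so there is no improving ray and the maximum is attained at a vertex.

The binding constraints are 6a + 5b = -38 and -3a + 10b = -67.
Solving simultaneously gives a = -3/5, b = -172/25.

a = -3/5, b = -172/25, maximum f = -561/25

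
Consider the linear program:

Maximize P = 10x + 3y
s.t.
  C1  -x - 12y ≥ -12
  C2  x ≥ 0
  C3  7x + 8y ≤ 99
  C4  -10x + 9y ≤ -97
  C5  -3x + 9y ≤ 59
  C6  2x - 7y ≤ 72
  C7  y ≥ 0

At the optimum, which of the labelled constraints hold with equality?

C1 and C7

Corner points and P = 10x + 3y:
  (424/43, 23/129) → P = 4263/43
  (12, 0) → P = 120
  (97/10, 0) → P = 97

The maximum is at (12, 0). Substituting into each constraint, equality holds for C1 and C7; the remaining constraints have slack.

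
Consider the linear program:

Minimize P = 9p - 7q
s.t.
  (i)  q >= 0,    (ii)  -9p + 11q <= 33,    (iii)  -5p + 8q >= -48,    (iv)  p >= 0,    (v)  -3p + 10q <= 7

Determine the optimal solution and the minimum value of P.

The binding constraints are p = 0 and -3p + 10q = 7.
Solving simultaneously gives p = 0, q = 7/10.

p = 0, q = 7/10, minimum P = -49/10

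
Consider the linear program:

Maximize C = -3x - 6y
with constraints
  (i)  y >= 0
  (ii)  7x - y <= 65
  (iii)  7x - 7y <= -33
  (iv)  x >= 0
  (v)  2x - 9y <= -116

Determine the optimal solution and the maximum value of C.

Extreme points and C = -3x - 6y:
  (244/21, 49/3) → C = -930/7
  (515/49, 746/49) → C = -6021/49
  (0, 116/9) → C = -232/3
The feasible region is unbounded (it extends along (0, 1), (1, 7)), but C strictly decreases along every unbounded feasible direction, so there is no improving ray and the maximum is attained at a vertex.

The binding constraints are x = 0 and 2x - 9y = -116.
Solving simultaneously gives x = 0, y = 116/9.

x = 0, y = 116/9, maximum C = -232/3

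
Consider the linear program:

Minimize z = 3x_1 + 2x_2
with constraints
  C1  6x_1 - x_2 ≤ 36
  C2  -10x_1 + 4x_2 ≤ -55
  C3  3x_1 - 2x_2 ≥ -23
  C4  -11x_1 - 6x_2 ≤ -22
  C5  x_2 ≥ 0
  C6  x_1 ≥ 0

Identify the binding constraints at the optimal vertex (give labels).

Feasible corners and z = 3x_1 + 2x_2:
  (89/14, 15/7) → z = 327/14
  (6, 0) → z = 18
  (11/2, 0) → z = 33/2

The minimum is at (11/2, 0). Substituting into each constraint, equality holds for C2 and C5; the remaining constraints have slack.

C2 and C5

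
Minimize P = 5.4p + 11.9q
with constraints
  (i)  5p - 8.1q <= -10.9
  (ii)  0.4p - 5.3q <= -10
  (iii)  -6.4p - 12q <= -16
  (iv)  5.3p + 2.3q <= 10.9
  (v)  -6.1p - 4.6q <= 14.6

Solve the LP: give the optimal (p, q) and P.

Feasible corners and P = 5.4p + 11.9q:
  (2323/2326, 2282/1163) → P = 334279/11630
  (6322/5443, 11227/5443) → P = 1677401/54430
  (-10/11, 20/11) → P = 184/11
  (-3110/547, 2388/547) → P = 58116/2735
The feasible region is unbounded (it extends along (-46, 61), (-23, 53)), but P strictly increases along every unbounded feasible direction, so there is no improving ray and the minimum is attained at a vertex.

The optimum lies where 0.4p - 5.3q = -10 and -6.4p - 12q = -16.
Solving simultaneously gives p = -10/11, q = 20/11.

p = -10/11, q = 20/11, minimum P = 184/11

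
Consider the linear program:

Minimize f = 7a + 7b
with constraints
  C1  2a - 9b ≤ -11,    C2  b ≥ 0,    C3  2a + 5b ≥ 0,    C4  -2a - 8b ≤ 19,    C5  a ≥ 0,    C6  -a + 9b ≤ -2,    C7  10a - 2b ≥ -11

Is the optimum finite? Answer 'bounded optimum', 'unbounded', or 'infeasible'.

infeasible

The boundaries 2a - 9b = -11 and a = 0 meet at (0, 11/9), but that point violates -a + 9b ≤ -2. Every candidate vertex is excluded by some other constraint, so the feasible region is empty.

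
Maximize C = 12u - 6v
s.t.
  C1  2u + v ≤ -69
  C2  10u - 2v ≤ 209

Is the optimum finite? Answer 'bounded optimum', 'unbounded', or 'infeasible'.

unbounded

From the feasible point (71/14, -554/7), moving in the direction (-2, -10) keeps every constraint satisfied while C increases without bound.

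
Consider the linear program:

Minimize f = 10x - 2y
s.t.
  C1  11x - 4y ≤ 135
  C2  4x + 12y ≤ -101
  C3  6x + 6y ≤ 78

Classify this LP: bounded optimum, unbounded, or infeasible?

unbounded

From the feasible point (304/37, -1651/148), moving in the direction (-12, 4) keeps every constraint satisfied while f decreases without bound.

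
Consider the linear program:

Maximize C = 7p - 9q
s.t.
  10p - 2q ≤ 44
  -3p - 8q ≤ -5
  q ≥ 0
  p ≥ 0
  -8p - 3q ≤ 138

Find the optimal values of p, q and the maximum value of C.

p = 22/5, q = 0, maximum C = 154/5

Extreme points and C = 7p - 9q:
  (22/5, 0) → C = 154/5
  (5/3, 0) → C = 35/3
  (0, 5/8) → C = -45/8
The feasible region is unbounded (it extends along (0, 1), (1, 5)), but C strictly decreases along every unbounded feasible direction, so there is no improving ray and the maximum is attained at a vertex.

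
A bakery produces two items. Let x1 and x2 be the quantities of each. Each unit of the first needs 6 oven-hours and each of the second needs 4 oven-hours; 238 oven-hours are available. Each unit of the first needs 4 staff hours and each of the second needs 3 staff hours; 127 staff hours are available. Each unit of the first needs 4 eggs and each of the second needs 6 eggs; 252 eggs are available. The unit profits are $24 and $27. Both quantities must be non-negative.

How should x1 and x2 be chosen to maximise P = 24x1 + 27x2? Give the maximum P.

Vertices and P = 24x1 + 27x2:
  (0, 0) → P = 0
  (0, 42) → P = 1134
  (127/4, 0) → P = 762
  (1/2, 125/3) → P = 1137

The optimum lies where 4x1 + 3x2 = 127 and 4x1 + 6x2 = 252.
Solving simultaneously gives x1 = 1/2, x2 = 125/3.

x1 = 1/2, x2 = 125/3, maximum P = 1137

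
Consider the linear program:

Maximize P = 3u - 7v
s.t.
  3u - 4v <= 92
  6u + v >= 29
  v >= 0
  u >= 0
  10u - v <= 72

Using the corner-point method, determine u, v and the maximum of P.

Vertices and P = 3u - 7v:
  (29/6, 0) → P = 29/2
  (0, 29) → P = -203
  (36/5, 0) → P = 108/5
The feasible region is unbounded (it extends along (0, 1), (1, 10)), but P strictly decreases along every unbounded feasible direction, so there is no improving ray and the maximum is attained at a vertex.

At the optimal vertex, v = 0 and 10u - v = 72.
Solving simultaneously gives u = 36/5, v = 0.

u = 36/5, v = 0, maximum P = 108/5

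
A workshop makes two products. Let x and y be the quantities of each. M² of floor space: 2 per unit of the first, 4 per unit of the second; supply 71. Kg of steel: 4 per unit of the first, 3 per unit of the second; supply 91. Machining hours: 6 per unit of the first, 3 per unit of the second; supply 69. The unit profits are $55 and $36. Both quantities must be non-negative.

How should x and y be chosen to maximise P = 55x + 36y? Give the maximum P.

Vertices and P = 55x + 36y:
  (0, 0) → P = 0
  (0, 71/4) → P = 639
  (23/2, 0) → P = 1265/2
  (7/2, 16) → P = 1537/2

x = 7/2, y = 16, maximum P = 1537/2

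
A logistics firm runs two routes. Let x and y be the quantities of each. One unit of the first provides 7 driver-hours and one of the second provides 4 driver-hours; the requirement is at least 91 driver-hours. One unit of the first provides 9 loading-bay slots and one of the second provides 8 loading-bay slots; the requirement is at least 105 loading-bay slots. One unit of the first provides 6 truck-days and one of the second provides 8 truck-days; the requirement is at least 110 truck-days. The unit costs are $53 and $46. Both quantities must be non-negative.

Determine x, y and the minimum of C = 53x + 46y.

Vertices and C = 53x + 46y:
  (0, 91/4) → C = 2093/2
  (55/3, 0) → C = 2915/3
  (9, 7) → C = 799
The feasible region is unbounded (it extends along (0, 1), (1, 0)), but C strictly increases along every unbounded feasible direction, so there is no improving ray and the minimum is attained at a vertex.

The optimum lies where 7x + 4y = 91 and 6x + 8y = 110.
Solving simultaneously gives x = 9, y = 7.

x = 9, y = 7, minimum C = 799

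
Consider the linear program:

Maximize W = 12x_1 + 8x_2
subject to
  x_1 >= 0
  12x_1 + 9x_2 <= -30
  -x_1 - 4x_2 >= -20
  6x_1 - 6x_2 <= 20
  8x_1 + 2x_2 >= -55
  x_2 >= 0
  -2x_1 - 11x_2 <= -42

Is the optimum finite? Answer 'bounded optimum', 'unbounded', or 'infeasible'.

infeasible

The boundaries x_1 = 0 and -x_1 - 4x_2 = -20 meet at (0, 5), but that point violates 12x_1 + 9x_2 ≤ -30. Every candidate vertex is excluded by some other constraint, so the feasible region is empty.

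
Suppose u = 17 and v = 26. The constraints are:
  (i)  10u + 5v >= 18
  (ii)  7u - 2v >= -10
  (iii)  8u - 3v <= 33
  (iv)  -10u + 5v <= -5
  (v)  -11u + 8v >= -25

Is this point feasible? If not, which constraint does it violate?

Constraint (iii): 8u - 3v = 58, which is not ≤ 33. All other constraints are satisfied.

not feasible — violates (iii)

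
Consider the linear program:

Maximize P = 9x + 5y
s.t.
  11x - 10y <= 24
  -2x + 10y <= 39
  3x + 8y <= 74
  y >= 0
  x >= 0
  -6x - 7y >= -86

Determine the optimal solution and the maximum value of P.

x = 7, y = 53/10, maximum P = 179/2

Extreme points and P = 9x + 5y:
  (7, 53/10) → P = 179/2
  (24/11, 0) → P = 216/11
  (0, 39/10) → P = 39/2
  (0, 0) → P = 0

The binding constraints are 11x - 10y = 24 and -2x + 10y = 39.
Solving simultaneously gives x = 7, y = 53/10.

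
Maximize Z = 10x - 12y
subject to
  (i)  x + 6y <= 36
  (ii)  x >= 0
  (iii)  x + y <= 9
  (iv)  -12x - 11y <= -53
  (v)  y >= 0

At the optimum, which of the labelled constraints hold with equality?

Corner points and Z = 10x - 12y:
  (0, 6) → Z = -72
  (18/5, 27/5) → Z = -144/5
  (0, 53/11) → Z = -636/11
  (9, 0) → Z = 90
  (53/12, 0) → Z = 265/6

The maximum is at (9, 0). Substituting into each constraint, equality holds for (iii) and (v); the remaining constraints have slack.

(iii) and (v)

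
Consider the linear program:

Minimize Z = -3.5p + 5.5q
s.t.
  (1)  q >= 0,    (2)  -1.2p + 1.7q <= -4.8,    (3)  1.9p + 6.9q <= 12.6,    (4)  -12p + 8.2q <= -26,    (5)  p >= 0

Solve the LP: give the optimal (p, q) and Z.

Vertices and Z = -3.5p + 5.5q:
  (4, 0) → Z = -14
  (126/19, 0) → Z = -441/19
  (5454/1151, 600/1151) → Z = -15789/1151

p = 126/19, q = 0, minimum Z = -441/19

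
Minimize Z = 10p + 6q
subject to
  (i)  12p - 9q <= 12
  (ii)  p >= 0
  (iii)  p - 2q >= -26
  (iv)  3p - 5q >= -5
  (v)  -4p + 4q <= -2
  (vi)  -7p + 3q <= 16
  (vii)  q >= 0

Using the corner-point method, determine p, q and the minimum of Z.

p = 1/2, q = 0, minimum Z = 5

Vertices and Z = 10p + 6q:
  (5/2, 2) → Z = 37
  (1, 0) → Z = 10
  (1/2, 0) → Z = 5

The optimum lies where -4p + 4q = -2 and q = 0.
Solving simultaneously gives p = 1/2, q = 0.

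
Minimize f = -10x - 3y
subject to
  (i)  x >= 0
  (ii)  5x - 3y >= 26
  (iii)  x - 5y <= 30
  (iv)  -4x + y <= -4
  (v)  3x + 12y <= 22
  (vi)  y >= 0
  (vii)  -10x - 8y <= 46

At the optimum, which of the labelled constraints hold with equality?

Corner points and f = -10x - 3y:
  (126/23, 32/69) → f = -1292/23
  (26/5, 0) → f = -52
  (22/3, 0) → f = -220/3

The minimum is at (22/3, 0). Substituting into each constraint, equality holds for (v) and (vi); the remaining constraints have slack.

(v) and (vi)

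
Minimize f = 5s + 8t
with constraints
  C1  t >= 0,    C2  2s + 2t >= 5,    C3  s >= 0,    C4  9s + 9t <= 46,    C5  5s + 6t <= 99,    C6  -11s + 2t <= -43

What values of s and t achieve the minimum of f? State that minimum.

s = 43/11, t = 0, minimum f = 215/11

Feasible corners and f = 5s + 8t:
  (46/9, 0) → f = 230/9
  (43/11, 0) → f = 215/11
  (479/117, 119/117) → f = 3347/117

At the optimal vertex, t = 0 and -11s + 2t = -43.
Solving simultaneously gives s = 43/11, t = 0.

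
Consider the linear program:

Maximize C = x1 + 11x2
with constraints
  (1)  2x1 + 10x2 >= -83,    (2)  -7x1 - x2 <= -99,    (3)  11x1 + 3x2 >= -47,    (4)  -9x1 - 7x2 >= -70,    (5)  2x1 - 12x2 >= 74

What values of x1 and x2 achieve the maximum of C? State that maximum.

Feasible corners and C = x1 + 11x2:
  (1073/68, -779/68) → C = -1874/17
  (1281/76, -887/76) → C = -2119/19
  (623/40, -401/40) → C = -947/10

x1 = 623/40, x2 = -401/40, maximum C = -947/10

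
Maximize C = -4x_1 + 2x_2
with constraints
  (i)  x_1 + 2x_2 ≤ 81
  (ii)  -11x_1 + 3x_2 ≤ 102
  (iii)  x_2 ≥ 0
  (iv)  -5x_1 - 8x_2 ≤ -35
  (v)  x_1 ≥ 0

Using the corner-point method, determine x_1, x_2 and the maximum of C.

x_1 = 39/25, x_2 = 993/25, maximum C = 366/5

Feasible corners and C = -4x_1 + 2x_2:
  (39/25, 993/25) → C = 366/5
  (81, 0) → C = -324
  (0, 34) → C = 68
  (7, 0) → C = -28
  (0, 35/8) → C = 35/4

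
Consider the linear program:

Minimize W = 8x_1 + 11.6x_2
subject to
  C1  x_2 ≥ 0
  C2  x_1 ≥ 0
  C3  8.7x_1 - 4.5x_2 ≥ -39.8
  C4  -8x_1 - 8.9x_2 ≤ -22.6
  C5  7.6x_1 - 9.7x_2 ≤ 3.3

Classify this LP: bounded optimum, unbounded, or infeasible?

Extreme points and W = 8x_1 + 11.6x_2:
  (0, 398/45) → W = 23084/225
  (0, 226/89) → W = 13108/445
  (24859/14524, 3634/3631) → W = 459362/18155
The feasible region has finitely many vertices and no improving ray; the minimum is 459362/18155 at (24859/14524, 3634/3631).

bounded optimum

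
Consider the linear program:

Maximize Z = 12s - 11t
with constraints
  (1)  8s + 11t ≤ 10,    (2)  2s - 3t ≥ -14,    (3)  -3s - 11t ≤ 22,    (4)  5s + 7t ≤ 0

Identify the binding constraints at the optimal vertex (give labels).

(3) and (4)

Extreme points and Z = 12s - 11t:
  (-220/31, -2/31) → Z = -2618/31
  (-98/29, 70/29) → Z = -1946/29
  (77/17, -55/17) → Z = 1529/17

The maximum is at (77/17, -55/17). Substituting into each constraint, equality holds for (3) and (4); the remaining constraints have slack.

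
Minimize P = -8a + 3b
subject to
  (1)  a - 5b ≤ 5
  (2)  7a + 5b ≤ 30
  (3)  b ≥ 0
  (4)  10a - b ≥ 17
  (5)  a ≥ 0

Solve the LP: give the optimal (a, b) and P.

Extreme points and P = -8a + 3b:
  (30/7, 0) → P = -240/7
  (115/57, 181/57) → P = -377/57
  (17/10, 0) → P = -68/5

The optimum lies where 7a + 5b = 30 and b = 0.
Solving simultaneously gives a = 30/7, b = 0.

a = 30/7, b = 0, minimum P = -240/7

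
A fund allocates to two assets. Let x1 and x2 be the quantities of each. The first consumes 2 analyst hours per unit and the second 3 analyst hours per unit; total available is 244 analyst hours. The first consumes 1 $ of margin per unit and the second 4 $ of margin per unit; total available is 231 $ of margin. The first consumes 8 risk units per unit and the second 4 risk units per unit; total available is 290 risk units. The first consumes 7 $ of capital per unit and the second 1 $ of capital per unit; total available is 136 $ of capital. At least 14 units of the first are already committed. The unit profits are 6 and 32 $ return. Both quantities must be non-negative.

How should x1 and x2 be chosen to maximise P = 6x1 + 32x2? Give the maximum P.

x1 = 14, x2 = 38, maximum P = 1300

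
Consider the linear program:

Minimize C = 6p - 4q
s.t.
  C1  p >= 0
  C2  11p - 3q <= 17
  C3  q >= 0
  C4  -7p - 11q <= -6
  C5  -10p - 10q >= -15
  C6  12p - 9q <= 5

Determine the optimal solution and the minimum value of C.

p = 0, q = 3/2, minimum C = -6

Feasible corners and C = 6p - 4q:
  (0, 6/11) → C = -24/11
  (0, 3/2) → C = -6
  (109/195, 37/195) → C = 506/195
  (37/42, 13/21) → C = 59/21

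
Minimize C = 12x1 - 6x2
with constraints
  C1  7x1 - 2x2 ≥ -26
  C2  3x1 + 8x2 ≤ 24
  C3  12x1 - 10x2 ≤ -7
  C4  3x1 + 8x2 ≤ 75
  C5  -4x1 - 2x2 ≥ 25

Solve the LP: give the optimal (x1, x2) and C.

x1 = -51/11, x2 = -71/22, minimum C = -399/11

Feasible corners and C = 12x1 - 6x2:
  (-123/23, -263/46) → C = -687/23
  (-51/11, -71/22) → C = -399/11
  (-33/8, -17/4) → C = -24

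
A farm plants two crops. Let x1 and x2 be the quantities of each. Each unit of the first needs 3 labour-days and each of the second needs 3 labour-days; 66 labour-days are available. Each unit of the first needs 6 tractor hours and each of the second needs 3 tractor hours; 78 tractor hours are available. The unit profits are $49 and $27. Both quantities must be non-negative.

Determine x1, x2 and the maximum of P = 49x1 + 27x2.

x1 = 4, x2 = 18, maximum P = 682

Extreme points and P = 49x1 + 27x2:
  (0, 0) → P = 0
  (0, 22) → P = 594
  (13, 0) → P = 637
  (4, 18) → P = 682

The binding constraints are 3x1 + 3x2 = 66 and 6x1 + 3x2 = 78.
Solving simultaneously gives x1 = 4, x2 = 18.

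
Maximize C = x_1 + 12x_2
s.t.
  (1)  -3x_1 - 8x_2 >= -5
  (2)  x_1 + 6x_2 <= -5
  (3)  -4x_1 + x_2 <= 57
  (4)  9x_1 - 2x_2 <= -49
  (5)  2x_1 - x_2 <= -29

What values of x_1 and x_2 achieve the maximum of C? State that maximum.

Corner points and C = x_1 + 12x_2:
  (-347/25, 37/25) → C = 97/25
  (-179/13, 19/13) → C = 49/13
  (-14, 1) → C = -2

x_1 = -347/25, x_2 = 37/25, maximum C = 97/25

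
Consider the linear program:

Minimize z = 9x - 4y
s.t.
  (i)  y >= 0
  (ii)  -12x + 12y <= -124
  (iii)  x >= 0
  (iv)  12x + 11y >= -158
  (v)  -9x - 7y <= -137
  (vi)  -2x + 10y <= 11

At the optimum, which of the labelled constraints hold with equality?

Vertices and z = 9x - 4y:
  (137/9, 0) → z = 137
  (157/12, 11/4) → z = 427/4
  (343/24, 95/24) → z = 2707/24
The feasible region is unbounded (it extends along (5, 1), (1, 0)), but z strictly increases along every unbounded feasible direction, so there is no improving ray and the minimum is attained at a vertex.

The minimum is at (157/12, 11/4). Substituting into each constraint, equality holds for (ii) and (v); the remaining constraints have slack.

(ii) and (v)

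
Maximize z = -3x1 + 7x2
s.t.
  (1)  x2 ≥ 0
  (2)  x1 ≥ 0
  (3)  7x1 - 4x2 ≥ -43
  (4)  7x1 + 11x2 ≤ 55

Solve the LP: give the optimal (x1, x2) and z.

x1 = 0, x2 = 5, maximum z = 35

The optimum lies where x1 = 0 and 7x1 + 11x2 = 55.
Solving simultaneously gives x1 = 0, x2 = 5.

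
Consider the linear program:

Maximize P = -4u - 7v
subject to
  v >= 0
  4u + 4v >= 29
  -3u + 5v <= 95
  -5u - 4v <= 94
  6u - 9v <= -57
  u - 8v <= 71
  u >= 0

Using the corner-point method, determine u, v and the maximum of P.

Feasible corners and P = -4u - 7v:
  (11/20, 67/10) → P = -491/10
  (0, 29/4) → P = -203/4
  (190, 133) → P = -1691
  (0, 19) → P = -133

The optimum lies where 4u + 4v = 29 and 6u - 9v = -57.
Solving simultaneously gives u = 11/20, v = 67/10.

u = 11/20, v = 67/10, maximum P = -491/10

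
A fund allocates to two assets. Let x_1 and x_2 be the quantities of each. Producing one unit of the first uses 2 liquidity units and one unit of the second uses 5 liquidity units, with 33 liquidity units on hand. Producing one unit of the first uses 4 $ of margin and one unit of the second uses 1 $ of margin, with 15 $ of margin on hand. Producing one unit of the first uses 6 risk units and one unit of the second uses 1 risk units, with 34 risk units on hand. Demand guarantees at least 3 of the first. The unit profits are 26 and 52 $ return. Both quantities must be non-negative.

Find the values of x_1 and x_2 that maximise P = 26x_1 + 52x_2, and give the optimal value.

x_1 = 3, x_2 = 3, maximum P = 234

Extreme points and P = 26x_1 + 52x_2:
  (15/4, 0) → P = 195/2
  (3, 0) → P = 78
  (3, 3) → P = 234

The binding constraints are 4x_1 + x_2 = 15 and x_1 = 3.
Solving simultaneously gives x_1 = 3, x_2 = 3.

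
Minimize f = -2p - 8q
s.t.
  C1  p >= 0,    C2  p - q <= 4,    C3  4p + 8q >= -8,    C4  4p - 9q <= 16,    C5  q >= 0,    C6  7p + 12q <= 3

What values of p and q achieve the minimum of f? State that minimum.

Feasible corners and f = -2p - 8q:
  (0, 0) → f = 0
  (0, 1/4) → f = -2
  (3/7, 0) → f = -6/7

At the optimal vertex, p = 0 and 7p + 12q = 3.
Solving simultaneously gives p = 0, q = 1/4.

p = 0, q = 1/4, minimum f = -2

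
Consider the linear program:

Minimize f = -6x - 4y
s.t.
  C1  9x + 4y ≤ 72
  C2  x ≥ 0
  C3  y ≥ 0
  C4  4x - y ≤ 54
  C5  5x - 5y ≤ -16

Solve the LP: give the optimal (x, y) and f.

Extreme points and f = -6x - 4y:
  (0, 18) → f = -72
  (296/65, 504/65) → f = -3792/65
  (0, 16/5) → f = -64/5

x = 0, y = 18, minimum f = -72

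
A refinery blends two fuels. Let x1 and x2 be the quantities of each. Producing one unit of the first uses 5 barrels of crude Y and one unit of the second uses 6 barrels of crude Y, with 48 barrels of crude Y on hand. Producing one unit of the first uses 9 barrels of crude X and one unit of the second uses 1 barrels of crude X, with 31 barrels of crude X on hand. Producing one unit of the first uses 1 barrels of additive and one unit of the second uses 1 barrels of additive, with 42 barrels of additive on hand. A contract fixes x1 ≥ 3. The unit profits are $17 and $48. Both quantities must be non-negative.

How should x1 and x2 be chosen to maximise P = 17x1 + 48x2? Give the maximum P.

x1 = 3, x2 = 4, maximum P = 243

Feasible corners and P = 17x1 + 48x2:
  (31/9, 0) → P = 527/9
  (3, 0) → P = 51
  (3, 4) → P = 243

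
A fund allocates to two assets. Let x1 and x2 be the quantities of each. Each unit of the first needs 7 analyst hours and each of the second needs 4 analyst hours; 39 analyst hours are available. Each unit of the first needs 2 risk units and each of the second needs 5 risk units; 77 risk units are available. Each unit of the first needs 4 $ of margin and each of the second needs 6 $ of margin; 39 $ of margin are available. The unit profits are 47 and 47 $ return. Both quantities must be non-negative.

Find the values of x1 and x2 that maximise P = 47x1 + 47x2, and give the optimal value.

x1 = 3, x2 = 9/2, maximum P = 705/2

Extreme points and P = 47x1 + 47x2:
  (0, 0) → P = 0
  (0, 13/2) → P = 611/2
  (39/7, 0) → P = 1833/7
  (3, 9/2) → P = 705/2

The binding constraints are 7x1 + 4x2 = 39 and 4x1 + 6x2 = 39.
Solving simultaneously gives x1 = 3, x2 = 9/2.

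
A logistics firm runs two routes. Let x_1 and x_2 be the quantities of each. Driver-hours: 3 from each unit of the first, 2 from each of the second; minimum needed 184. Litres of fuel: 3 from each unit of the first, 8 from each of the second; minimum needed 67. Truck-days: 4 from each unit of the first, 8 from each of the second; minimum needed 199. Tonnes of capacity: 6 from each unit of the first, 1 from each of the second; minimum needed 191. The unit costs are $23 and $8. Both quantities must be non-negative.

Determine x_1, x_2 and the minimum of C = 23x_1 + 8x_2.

x_1 = 22, x_2 = 59, minimum C = 978

Vertices and C = 23x_1 + 8x_2:
  (0, 191) → C = 1528
  (184/3, 0) → C = 4232/3
  (22, 59) → C = 978
The feasible region is unbounded (it extends along (0, 1), (1, 0)), but C strictly increases along every unbounded feasible direction, so there is no improving ray and the minimum is attained at a vertex.

The optimum lies where 3x_1 + 2x_2 = 184 and 6x_1 + x_2 = 191.
Solving simultaneously gives x_1 = 22, x_2 = 59.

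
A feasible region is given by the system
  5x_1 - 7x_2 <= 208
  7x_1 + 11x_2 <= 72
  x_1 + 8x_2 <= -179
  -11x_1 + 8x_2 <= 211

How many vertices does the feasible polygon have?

The feasible vertices (each the meet of two boundaries and inside every other half-plane) are:
  (411/47, -1103/47)
  (-3141/37, -3343/37)
  (-65/2, -293/16)

3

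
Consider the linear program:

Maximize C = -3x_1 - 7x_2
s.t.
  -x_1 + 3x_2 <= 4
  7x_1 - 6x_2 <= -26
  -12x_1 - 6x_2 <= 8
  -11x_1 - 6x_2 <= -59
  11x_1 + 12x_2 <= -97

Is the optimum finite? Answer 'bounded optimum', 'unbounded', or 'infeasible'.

The boundaries -11x_1 - 6x_2 = -59 and 11x_1 + 12x_2 = -97 meet at (215/11, -26), but that point violates 7x_1 - 6x_2 ≤ -26. Every candidate vertex is excluded by some other constraint, so the feasible region is empty.

infeasible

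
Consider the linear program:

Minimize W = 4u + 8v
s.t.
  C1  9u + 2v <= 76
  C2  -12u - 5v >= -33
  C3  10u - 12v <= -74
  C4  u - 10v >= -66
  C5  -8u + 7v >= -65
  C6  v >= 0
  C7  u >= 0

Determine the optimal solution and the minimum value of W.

u = 0, v = 37/6, minimum W = 148/3

Extreme points and W = 4u + 8v:
  (13/97, 609/97) → W = 4924/97
  (0, 33/5) → W = 264/5
  (0, 37/6) → W = 148/3

The binding constraints are 10u - 12v = -74 and u = 0.
Solving simultaneously gives u = 0, v = 37/6.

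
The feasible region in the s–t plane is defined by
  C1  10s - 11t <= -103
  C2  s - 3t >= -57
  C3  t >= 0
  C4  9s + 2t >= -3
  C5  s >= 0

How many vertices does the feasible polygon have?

3

The feasible vertices (each the meet of two boundaries and inside every other half-plane) are:
  (318/19, 467/19)
  (0, 103/11)
  (0, 19)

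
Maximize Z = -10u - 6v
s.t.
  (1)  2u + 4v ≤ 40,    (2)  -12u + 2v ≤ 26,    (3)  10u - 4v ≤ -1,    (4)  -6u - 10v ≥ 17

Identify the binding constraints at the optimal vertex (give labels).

(2) and (3)

Vertices and Z = -10u - 6v:
  (-51/14, -62/7) → Z = 627/7
  (-49/22, -4/11) → Z = 269/11
  (-39/62, -41/31) → Z = 441/31

The maximum is at (-51/14, -62/7). Substituting into each constraint, equality holds for (2) and (3); the remaining constraints have slack.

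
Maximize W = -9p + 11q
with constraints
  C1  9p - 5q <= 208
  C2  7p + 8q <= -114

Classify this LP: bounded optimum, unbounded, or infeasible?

From the feasible point (1094/107, -2482/107), moving in the direction (-8, 7) keeps every constraint satisfied while W increases without bound.

unbounded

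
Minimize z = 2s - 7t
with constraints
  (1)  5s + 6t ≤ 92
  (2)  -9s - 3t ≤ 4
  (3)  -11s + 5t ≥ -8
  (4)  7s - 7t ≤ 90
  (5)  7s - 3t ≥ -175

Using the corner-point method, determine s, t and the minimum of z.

Corner points and z = 2s - 7t:
  (-100/13, 848/39) → z = -6536/39
  (508/91, 972/91) → z = -5788/91
  (2/39, -58/39) → z = 410/39

The optimum lies where 5s + 6t = 92 and -9s - 3t = 4.
Solving simultaneously gives s = -100/13, t = 848/39.

s = -100/13, t = 848/39, minimum z = -6536/39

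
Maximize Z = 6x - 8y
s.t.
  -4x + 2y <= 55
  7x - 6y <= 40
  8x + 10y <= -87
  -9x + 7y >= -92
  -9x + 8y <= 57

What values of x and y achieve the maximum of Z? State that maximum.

Vertices and Z = 6x - 8y:
  (-41, -109/2) → Z = 190
  (-163/7, -267/14) → Z = 90/7
  (-61/59, -929/118) → Z = 3350/59
  (-633/77, -327/154) → Z = -2490/77

The optimum lies where -4x + 2y = 55 and 7x - 6y = 40.
Solving simultaneously gives x = -41, y = -109/2.

x = -41, y = -109/2, maximum Z = 190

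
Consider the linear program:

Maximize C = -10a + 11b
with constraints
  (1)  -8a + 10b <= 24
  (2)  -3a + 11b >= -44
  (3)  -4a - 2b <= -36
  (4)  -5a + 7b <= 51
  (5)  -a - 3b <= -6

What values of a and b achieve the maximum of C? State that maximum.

a = 39/7, b = 48/7, maximum C = 138/7

Vertices and C = -10a + 11b:
  (39/7, 48/7) → C = 138/7
  (57, 48) → C = -42
  (99/10, -13/10) → C = -1133/10
  (48/5, -6/5) → C = -546/5
The feasible region is unbounded (it extends along (11, 3), (7, 5)), but C strictly decreases along every unbounded feasible direction, so there is no improving ray and the maximum is attained at a vertex.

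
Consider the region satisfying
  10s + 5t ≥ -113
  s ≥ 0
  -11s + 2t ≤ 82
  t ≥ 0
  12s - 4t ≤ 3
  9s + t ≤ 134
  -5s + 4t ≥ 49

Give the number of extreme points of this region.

Intersecting each pair of boundary lines and keeping only the points that satisfy every inequality leaves:
  (0, 41)
  (0, 49/4)
  (186/29, 2212/29)
  (539/48, 527/16)
  (52/7, 603/28)

5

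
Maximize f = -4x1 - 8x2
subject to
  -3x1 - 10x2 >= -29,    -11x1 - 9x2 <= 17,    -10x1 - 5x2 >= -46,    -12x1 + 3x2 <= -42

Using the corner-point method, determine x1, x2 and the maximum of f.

x1 = 499/35, x2 = -676/35, maximum f = 3412/35

Extreme points and f = -4x1 - 8x2:
  (499/35, -676/35) → f = 3412/35
  (109/47, -222/47) → f = 1340/47
  (58/15, 22/15) → f = -136/5

The binding constraints are -11x1 - 9x2 = 17 and -10x1 - 5x2 = -46.
Solving simultaneously gives x1 = 499/35, x2 = -676/35.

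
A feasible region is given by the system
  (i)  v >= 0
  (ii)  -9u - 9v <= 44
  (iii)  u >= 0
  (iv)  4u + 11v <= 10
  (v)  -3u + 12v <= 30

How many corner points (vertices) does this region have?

Intersecting each pair of boundary lines and keeping only the points that satisfy every inequality leaves:
  (0, 0)
  (5/2, 0)
  (0, 10/11)

3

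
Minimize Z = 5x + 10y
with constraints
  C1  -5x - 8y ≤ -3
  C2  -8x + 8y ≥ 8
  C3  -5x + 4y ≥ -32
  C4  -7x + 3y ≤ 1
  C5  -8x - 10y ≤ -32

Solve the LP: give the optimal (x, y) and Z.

x = 11/9, y = 20/9, minimum Z = 85/3

The feasible region is unbounded (it extends along (3, 7), (4, 5)), but Z strictly increases along every unbounded feasible direction, so there is no improving ray and the minimum is attained at a vertex.

The binding constraints are -8x + 8y = 8 and -8x - 10y = -32.
Solving simultaneously gives x = 11/9, y = 20/9.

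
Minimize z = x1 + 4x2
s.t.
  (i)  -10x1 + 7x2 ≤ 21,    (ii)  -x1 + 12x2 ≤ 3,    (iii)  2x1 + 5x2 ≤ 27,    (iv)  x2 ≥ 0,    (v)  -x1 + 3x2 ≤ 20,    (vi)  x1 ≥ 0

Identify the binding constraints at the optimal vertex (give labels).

(iv) and (vi)

Feasible corners and z = x1 + 4x2:
  (309/29, 33/29) → z = 441/29
  (0, 1/4) → z = 1
  (27/2, 0) → z = 27/2
  (0, 0) → z = 0

The minimum is at (0, 0). Substituting into each constraint, equality holds for (iv) and (vi); the remaining constraints have slack.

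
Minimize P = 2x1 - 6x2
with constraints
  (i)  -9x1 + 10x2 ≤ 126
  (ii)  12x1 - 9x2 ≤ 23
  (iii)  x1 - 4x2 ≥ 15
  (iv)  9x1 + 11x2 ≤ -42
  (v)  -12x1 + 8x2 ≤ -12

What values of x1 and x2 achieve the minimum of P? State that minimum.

x1 = -9/5, x2 = -21/5, minimum P = 108/5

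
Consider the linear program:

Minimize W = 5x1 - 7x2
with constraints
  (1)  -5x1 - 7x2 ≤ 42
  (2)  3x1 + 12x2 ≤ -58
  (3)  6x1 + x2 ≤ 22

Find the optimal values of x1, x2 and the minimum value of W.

Extreme points and W = 5x1 - 7x2:
  (-98/39, -164/39) → W = 658/39
  (196/37, -362/37) → W = 3514/37
  (14/3, -6) → W = 196/3

At the optimal vertex, -5x1 - 7x2 = 42 and 3x1 + 12x2 = -58.
Solving simultaneously gives x1 = -98/39, x2 = -164/39.

x1 = -98/39, x2 = -164/39, minimum W = 658/39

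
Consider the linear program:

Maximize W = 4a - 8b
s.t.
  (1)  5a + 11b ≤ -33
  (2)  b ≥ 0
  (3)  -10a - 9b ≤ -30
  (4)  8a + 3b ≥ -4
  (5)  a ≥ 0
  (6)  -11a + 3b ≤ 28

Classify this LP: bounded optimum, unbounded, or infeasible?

infeasible

The boundaries 5a + 11b = -33 and -10a - 9b = -30 meet at (627/65, -96/13), but that point violates b ≥ 0. Every candidate vertex is excluded by some other constraint, so the feasible region is empty.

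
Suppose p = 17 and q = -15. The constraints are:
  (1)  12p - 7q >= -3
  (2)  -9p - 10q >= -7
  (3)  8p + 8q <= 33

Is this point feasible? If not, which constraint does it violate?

feasible

(1): 309 ≥ -3 ✓
(2): -3 ≥ -7 ✓
(3): 16 ≤ 33 ✓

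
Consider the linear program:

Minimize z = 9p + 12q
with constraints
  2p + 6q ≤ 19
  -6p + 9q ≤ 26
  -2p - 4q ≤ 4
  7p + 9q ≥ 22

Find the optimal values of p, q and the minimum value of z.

Vertices and z = 9p + 12q:
  (5/18, 83/27) → z = 709/18
  (-4/13, 314/117) → z = 1148/39
  (62/5, -36/5) → z = 126/5
The feasible region is unbounded (it extends along (3, -1), (2, -1)), but z strictly increases along every unbounded feasible direction, so there is no improving ray and the minimum is attained at a vertex.

p = 62/5, q = -36/5, minimum z = 126/5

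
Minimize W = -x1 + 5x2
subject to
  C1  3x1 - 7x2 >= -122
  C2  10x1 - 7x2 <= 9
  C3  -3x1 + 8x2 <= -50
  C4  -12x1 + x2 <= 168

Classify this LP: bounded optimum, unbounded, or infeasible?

bounded optimum

Extreme points and W = -x1 + 5x2:
  (-278/59, -473/59) → W = -2087/59
  (-1185/74, -894/37) → W = -7755/74
  (-1394/93, -368/31) → W = -4126/93
The feasible region has finitely many vertices and no improving ray; the minimum is -7755/74 at (-1185/74, -894/37).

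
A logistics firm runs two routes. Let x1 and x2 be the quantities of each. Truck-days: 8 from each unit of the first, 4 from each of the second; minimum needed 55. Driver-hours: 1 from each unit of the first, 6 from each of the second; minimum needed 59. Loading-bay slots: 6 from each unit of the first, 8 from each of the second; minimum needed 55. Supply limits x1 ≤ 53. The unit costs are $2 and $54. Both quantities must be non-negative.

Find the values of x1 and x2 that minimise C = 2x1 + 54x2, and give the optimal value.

Extreme points and C = 2x1 + 54x2:
  (0, 55/4) → C = 1485/2
  (47/22, 417/44) → C = 11353/22
  (53, 1) → C = 160
The feasible region is unbounded (it extends along (0, 1)), but C strictly increases along every unbounded feasible direction, so there is no improving ray and the minimum is attained at a vertex.

The optimum lies where x1 + 6x2 = 59 and x1 = 53.
Solving simultaneously gives x1 = 53, x2 = 1.

x1 = 53, x2 = 1, minimum C = 160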